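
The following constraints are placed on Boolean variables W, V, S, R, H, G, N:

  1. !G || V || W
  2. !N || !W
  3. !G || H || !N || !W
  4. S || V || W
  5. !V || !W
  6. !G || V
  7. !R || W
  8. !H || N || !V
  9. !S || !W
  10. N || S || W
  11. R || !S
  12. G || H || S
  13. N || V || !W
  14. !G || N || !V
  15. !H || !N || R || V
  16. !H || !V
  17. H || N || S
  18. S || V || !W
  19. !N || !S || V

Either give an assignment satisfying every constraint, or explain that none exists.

W = False; V = True; S = False; R = False; H = False; G = True; N = True

Set W = False.
  then (!R || W) forces R = False.
  then (R || !S) forces S = False.
  then (S || V || W) forces V = True.
  then (N || S || W) forces N = True.
  then (!H || !V) forces H = False.
  then (G || H || S) forces G = True.
All clauses satisfied.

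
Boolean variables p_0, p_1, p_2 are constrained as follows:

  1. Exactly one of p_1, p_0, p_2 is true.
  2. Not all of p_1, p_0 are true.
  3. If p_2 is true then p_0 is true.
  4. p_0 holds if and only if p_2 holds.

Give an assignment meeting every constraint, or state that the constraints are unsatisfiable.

p_0 = False; p_1 = True; p_2 = False

  (1) {p_1, p_0, p_2}: 1 true — exactly one ✓
  (2) {p_1, p_0}: 1/2 true — not all ✓
  (3) p_2=F ⇒ p_0: vacuous ✓
  (4) p_0=F, p_2=F — same ✓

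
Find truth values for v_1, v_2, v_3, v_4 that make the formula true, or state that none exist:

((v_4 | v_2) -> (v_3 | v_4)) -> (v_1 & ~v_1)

v_1=T, v_2=T, v_3=F, v_4=F

  ((v_4 | v_2) -> (v_3 | v_4)) -> (v_1 & ~v_1) = True
    (v_4 | v_2) -> (v_3 | v_4) = False
      v_4 | v_2 = True
      v_3 | v_4 = False
    v_1 & ~v_1 = False
      ~v_1 = False
The formula evaluates to True.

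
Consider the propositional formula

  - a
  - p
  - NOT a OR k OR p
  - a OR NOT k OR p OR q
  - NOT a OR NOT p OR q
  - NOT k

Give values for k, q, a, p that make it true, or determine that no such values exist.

Unit clause (a) forces a = True.
Unit clause (p) forces p = True.
In (NOT a OR NOT p OR q) only q is left, so q = True.
Unit clause (NOT k) forces k = False.
All clauses satisfied.

k = False; q = True; a = True; p = True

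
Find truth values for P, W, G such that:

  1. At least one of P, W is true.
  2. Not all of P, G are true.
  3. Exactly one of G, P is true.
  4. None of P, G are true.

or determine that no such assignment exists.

Case G = True:
  Constraint (4) is violated (G=T) — contradiction.
Case G = False:
  (3) with G=F forces P = True.
  Constraint (4) is violated (P=T) — contradiction.
Both cases fail — unsatisfiable.

Unsatisfiable — no assignment works.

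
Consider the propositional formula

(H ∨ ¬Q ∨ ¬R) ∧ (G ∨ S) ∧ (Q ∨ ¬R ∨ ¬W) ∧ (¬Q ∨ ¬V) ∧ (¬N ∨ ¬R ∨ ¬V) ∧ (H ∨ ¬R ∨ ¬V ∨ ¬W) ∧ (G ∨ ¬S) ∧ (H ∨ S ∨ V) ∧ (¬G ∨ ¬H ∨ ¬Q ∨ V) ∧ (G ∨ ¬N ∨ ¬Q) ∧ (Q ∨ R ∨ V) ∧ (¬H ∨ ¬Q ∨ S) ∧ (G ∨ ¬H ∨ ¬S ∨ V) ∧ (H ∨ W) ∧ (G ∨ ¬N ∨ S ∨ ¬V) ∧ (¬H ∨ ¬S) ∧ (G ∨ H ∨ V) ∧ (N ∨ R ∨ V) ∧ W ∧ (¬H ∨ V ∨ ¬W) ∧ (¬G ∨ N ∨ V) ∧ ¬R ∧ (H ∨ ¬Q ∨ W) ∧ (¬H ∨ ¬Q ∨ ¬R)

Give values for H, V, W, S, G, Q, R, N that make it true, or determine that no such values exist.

Unit clause (W) forces W = True.
Unit clause (¬R) forces R = False.
Set H = False.
Set V = True.
  then (¬Q ∨ ¬V) forces Q = False.
Set S = False.
  then (G ∨ S) forces G = True.
Set N = True.
All clauses satisfied.

H=F, V=T, W=T, S=F, G=T, Q=F, R=F, N=T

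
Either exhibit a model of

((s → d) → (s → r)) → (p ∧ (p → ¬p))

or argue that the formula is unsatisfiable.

s: True, r: False, p: True, d: True

  ((s → d) → (s → r)) → (p ∧ (p → ¬p)) = True
    (s → d) → (s → r) = False
      s → d = True
      s → r = False
    p ∧ (p → ¬p) = False
      p → ¬p = False
        ¬p = False
The formula evaluates to True.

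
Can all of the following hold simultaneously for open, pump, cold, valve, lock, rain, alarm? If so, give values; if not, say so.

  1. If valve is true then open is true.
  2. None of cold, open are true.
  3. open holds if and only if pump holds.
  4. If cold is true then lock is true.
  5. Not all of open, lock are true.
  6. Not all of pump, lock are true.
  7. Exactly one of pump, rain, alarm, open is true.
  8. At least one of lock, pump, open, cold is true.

open=F, pump=F, cold=F, valve=F, lock=T, rain=T, alarm=F

  (1) valve=F ⇒ open: vacuous ✓
  (2) {cold, open}: 0 true — none ✓
  (3) open=F, pump=F — same ✓
  (4) cold=F ⇒ lock: vacuous ✓
  (5) {open, lock}: 1/2 true — not all ✓
  (6) {pump, lock}: 1/2 true — not all ✓
  (7) {pump, rain, alarm, open}: 1 true — exactly one ✓
  (8) {lock, pump, open, cold}: 1 true — at least one ✓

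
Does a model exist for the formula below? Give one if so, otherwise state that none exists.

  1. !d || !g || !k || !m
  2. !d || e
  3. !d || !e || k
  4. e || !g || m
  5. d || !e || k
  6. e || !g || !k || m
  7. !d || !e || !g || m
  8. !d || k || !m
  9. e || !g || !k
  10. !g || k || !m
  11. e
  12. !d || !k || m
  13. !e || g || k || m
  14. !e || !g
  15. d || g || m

Unit clause (e) forces e = True.
In (!e || !g) only !g is left, so g = False.
Set d = False.
  then (d || !e || k) forces k = True.
  then (d || g || m) forces m = True.
All clauses satisfied.

g: False, d: False, k: True, e: True, m: True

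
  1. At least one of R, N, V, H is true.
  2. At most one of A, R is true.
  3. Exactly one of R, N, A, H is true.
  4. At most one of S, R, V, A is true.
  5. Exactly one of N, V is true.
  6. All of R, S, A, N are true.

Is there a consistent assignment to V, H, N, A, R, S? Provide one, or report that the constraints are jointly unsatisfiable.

Unsatisfiable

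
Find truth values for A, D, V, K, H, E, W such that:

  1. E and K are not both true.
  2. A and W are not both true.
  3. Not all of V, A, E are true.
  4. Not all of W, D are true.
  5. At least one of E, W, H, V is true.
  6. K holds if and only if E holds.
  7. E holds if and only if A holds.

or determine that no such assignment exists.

A = False, D = False, V = True, K = False, H = True, E = False, W = True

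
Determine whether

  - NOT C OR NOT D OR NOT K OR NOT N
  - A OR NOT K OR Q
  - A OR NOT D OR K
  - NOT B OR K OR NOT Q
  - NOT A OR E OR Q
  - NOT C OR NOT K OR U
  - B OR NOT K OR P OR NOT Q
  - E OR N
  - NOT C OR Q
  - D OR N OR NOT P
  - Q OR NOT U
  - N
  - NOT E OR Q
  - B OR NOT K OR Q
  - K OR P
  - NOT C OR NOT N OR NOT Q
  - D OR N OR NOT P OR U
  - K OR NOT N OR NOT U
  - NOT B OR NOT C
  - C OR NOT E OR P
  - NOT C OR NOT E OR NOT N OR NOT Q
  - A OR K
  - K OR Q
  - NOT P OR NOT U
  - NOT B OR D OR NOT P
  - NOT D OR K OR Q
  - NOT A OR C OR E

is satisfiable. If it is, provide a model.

Unit clause (N) forces N = True.
Set U = False.
Set A = False.
  then (A OR K) forces K = True.
  then (A OR NOT K OR Q) forces Q = True.
  then (NOT C OR NOT K OR U) forces C = False.
Set B = False.
  then (B OR NOT K OR P OR NOT Q) forces P = True.
Set D = True.
Set E = False.
All clauses satisfied.

U: False, A: False, K: True, N: True, B: False, D: True, C: False, Q: True, E: False, P: True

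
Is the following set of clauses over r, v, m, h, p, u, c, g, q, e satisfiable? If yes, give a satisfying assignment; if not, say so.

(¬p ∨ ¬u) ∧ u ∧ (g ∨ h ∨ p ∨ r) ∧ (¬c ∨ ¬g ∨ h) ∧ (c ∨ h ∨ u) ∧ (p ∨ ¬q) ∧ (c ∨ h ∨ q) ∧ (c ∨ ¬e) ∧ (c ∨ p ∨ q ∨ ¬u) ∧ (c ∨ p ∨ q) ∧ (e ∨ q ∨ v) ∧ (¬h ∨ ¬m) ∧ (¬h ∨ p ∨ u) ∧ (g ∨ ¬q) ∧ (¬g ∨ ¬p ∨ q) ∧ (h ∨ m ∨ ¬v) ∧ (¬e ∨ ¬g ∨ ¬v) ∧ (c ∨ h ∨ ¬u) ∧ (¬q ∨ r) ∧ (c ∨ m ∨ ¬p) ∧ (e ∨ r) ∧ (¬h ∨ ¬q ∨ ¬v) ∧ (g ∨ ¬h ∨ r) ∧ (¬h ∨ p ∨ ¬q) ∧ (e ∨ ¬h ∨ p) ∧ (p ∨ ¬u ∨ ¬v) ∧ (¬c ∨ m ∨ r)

Unit clause (u) forces u = True.
In (¬p ∨ ¬u) only ¬p is left, so p = False.
In (p ∨ ¬q) only ¬q is left, so q = False.
In (c ∨ p ∨ q ∨ ¬u) only c is left, so c = True.
In (p ∨ ¬u ∨ ¬v) only ¬v is left, so v = False.
In (e ∨ q ∨ v) only e is left, so e = True.
Try r = False:
  (¬c ∨ m ∨ r) forces m = True.
  (¬h ∨ ¬m) forces h = False.
  (g ∨ h ∨ p ∨ r) forces g = True.
  clause (¬c ∨ ¬g ∨ h) is falsified — backtrack.
So r = True.
Set m = False.
Set h = True.
Set g = True.
All clauses satisfied.

r=T; v=F; m=F; h=T; p=F; u=T; c=T; g=T; q=F; e=T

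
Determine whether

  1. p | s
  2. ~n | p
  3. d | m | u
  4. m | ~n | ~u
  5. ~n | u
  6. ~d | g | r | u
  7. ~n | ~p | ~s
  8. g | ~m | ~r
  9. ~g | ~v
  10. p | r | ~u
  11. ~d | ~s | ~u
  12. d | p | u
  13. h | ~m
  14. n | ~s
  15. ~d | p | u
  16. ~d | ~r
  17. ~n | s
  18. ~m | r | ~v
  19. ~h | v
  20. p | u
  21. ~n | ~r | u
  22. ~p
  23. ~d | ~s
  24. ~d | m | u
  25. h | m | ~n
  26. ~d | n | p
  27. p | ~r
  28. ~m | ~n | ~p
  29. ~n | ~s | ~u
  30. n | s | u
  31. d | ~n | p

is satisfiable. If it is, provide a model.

UNSATISFIABLE

Case p = True:
  Clause (~p) is falsified — contradiction.
Case p = False:
  (p | s) forces s = True.
  (~n | p) forces n = False.
  Clause (n | ~s) is falsified — contradiction.
Both cases fail, so the formula is unsatisfiable.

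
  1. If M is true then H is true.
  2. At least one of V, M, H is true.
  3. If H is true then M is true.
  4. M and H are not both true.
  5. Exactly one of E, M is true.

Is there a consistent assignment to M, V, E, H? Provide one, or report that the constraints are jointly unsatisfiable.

M = False; V = True; E = True; H = False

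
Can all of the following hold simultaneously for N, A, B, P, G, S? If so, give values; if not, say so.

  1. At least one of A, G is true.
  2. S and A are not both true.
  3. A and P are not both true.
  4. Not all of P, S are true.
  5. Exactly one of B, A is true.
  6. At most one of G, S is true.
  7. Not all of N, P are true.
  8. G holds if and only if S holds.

N: False, A: True, B: False, P: False, G: False, S: False

  (1) {A, G}: 1 true — at least one ✓
  (2) S=F, A=T — not both ✓
  (3) A=T, P=F — not both ✓
  (4) {P, S}: 0/2 true — not all ✓
  (5) {B, A}: 1 true — exactly one ✓
  (6) {G, S}: 0 true — at most one ✓
  (7) {N, P}: 0/2 true — not all ✓
  (8) G=F, S=F — same ✓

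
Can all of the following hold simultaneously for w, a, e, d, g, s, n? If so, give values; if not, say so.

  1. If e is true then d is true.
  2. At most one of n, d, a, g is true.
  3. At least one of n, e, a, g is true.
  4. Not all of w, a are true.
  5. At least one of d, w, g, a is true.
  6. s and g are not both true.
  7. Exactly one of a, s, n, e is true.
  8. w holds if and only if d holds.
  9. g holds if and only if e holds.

w = False, a = True, e = False, d = False, g = False, s = False, n = False

  (1) e=F ⇒ d: vacuous ✓
  (2) {n, d, a, g}: 1 true — at most one ✓
  (3) {n, e, a, g}: 1 true — at least one ✓
  (4) {w, a}: 1/2 true — not all ✓
  (5) {d, w, g, a}: 1 true — at least one ✓
  (6) s=F, g=F — not both ✓
  (7) {a, s, n, e}: 1 true — exactly one ✓
  (8) w=F, d=F — same ✓
  (9) g=F, e=F — same ✓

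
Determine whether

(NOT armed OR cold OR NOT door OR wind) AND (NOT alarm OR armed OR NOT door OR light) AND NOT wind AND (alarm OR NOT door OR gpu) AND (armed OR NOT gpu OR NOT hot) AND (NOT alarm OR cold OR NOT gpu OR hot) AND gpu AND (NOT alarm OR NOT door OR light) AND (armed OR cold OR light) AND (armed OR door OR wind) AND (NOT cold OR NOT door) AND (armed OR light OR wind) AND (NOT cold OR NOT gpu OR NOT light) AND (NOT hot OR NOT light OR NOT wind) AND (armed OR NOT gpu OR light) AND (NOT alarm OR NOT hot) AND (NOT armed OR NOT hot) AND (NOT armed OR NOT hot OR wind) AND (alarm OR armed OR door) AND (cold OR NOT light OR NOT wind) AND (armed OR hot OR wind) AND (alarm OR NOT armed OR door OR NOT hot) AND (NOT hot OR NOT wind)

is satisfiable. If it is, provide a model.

Unit clause (NOT wind) forces wind = False.
Unit clause (gpu) forces gpu = True.
Set cold = False.
Set light = True.
Try armed = False:
  (armed OR NOT gpu OR NOT hot) forces hot = False.
  clause (armed OR hot OR wind) is falsified — backtrack.
So armed = True.
  then (NOT armed OR cold OR NOT door OR wind) forces door = False.
  then (NOT armed OR NOT hot) forces hot = False.
  then (NOT alarm OR cold OR NOT gpu OR hot) forces alarm = False.
All clauses satisfied.

cold = False; light = True; gpu = True; armed = True; wind = False; alarm = False; door = False; hot = False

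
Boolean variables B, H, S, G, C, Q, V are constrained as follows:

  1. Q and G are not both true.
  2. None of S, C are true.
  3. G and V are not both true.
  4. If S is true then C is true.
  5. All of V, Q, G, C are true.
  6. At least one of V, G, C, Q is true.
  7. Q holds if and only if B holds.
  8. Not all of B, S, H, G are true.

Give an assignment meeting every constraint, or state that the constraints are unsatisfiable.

Case C = True:
  Constraint (2) is violated (C=T) — contradiction.
Case C = False:
  Constraint (5) is violated (C=F) — contradiction.
Both cases fail — unsatisfiable.

The formula is unsatisfiable.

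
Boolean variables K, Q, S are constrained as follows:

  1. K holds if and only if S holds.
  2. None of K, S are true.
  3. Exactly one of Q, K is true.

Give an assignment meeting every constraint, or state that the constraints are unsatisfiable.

K = False, Q = True, S = False

  (1) K=F, S=F — same ✓
  (2) {K, S}: 0 true — none ✓
  (3) {Q, K}: 1 true — exactly one ✓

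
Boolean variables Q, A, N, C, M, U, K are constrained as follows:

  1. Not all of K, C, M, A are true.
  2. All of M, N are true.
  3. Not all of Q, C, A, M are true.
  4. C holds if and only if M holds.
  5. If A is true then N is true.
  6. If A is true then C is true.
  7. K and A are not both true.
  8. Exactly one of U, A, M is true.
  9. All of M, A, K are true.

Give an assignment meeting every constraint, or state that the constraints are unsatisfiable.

Unsatisfiable — no assignment works.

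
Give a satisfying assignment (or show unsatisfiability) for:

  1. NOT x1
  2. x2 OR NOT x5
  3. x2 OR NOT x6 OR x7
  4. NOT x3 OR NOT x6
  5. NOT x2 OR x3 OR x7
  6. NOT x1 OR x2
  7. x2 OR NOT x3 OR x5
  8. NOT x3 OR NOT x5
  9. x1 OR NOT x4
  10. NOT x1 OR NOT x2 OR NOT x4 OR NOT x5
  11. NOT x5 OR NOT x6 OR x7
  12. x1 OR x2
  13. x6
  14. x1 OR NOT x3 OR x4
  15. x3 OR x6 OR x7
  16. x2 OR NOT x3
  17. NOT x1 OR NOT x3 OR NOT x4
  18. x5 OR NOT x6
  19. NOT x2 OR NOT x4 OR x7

x1 = False; x2 = True; x3 = False; x4 = False; x5 = True; x6 = True; x7 = True

Unit clause (NOT x1) forces x1 = False.
In (x1 OR NOT x4) only NOT x4 is left, so x4 = False.
In (x1 OR x2) only x2 is left, so x2 = True.
Unit clause (x6) forces x6 = True.
In (x1 OR NOT x3 OR x4) only NOT x3 is left, so x3 = False.
In (x5 OR NOT x6) only x5 is left, so x5 = True.
In (NOT x2 OR x3 OR x7) only x7 is left, so x7 = True.
All clauses satisfied.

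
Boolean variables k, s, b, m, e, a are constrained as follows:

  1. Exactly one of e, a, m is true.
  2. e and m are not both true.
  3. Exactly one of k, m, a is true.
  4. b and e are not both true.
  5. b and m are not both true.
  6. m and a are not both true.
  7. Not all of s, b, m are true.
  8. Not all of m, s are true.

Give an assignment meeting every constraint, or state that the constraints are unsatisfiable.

k: False, s: False, b: False, m: True, e: False, a: False

  (1) {e, a, m}: 1 true — exactly one ✓
  (2) e=F, m=T — not both ✓
  (3) {k, m, a}: 1 true — exactly one ✓
  (4) b=F, e=F — not both ✓
  (5) b=F, m=T — not both ✓
  (6) m=T, a=F — not both ✓
  (7) {s, b, m}: 1/3 true — not all ✓
  (8) {m, s}: 1/2 true — not all ✓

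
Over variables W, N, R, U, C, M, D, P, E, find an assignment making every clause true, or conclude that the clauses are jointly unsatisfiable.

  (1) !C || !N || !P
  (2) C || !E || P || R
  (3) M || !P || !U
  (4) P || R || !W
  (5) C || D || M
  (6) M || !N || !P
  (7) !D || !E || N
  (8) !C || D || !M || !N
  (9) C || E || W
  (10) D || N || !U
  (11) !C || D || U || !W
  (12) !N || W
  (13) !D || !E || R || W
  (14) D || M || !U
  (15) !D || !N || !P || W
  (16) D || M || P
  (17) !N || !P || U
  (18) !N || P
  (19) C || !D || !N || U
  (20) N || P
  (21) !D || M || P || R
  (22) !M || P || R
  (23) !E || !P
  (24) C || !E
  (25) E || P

W=T, N=F, R=T, U=F, C=F, M=T, D=T, P=T, E=F

Set W = True.
Set N = False.
  then (N || P) forces P = True.
  then (!E || !P) forces E = False.
Set R = True.
Set U = False.
Set C = False.
Set M = True.
Set D = True.
All clauses satisfied.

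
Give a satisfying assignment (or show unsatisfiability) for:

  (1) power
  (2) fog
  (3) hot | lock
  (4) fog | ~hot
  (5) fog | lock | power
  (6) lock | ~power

Unit clause (power) forces power = True.
Unit clause (fog) forces fog = True.
In (lock | ~power) only lock is left, so lock = True.
Set hot = False.
Check each clause:
  (power): power holds.
  (fog): fog holds.
  (hot | lock): lock holds.
  (fog | ~hot): fog holds.
  (fog | lock | power): fog holds.
  (lock | ~power): lock holds.
All clauses satisfied.

lock = True, power = True, fog = True, hot = False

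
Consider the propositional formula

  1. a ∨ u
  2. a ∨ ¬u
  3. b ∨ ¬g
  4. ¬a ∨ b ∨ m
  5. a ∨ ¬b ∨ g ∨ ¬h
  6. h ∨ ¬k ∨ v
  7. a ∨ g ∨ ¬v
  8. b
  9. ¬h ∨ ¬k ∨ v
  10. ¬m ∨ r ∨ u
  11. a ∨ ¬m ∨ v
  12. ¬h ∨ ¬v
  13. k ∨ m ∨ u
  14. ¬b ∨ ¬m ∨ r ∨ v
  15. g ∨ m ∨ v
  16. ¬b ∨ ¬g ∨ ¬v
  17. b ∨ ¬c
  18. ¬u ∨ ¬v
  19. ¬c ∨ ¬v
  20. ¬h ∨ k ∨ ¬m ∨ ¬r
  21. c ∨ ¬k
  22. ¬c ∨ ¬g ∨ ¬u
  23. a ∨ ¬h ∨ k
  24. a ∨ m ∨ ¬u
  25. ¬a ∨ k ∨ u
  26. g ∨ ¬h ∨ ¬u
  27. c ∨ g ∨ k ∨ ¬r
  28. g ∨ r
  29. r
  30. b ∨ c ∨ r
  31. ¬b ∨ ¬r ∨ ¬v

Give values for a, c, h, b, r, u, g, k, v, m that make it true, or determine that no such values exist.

a = True, c = False, h = True, b = True, r = True, u = True, g = True, k = False, v = False, m = False

Unit clause (b) forces b = True.
Unit clause (r) forces r = True.
In (¬b ∨ ¬r ∨ ¬v) only ¬v is left, so v = False.
Try a = False:
  (a ∨ u) forces u = True.
  clause (a ∨ ¬u) is falsified — backtrack.
So a = True.
Set c = False.
  then (c ∨ ¬k) forces k = False.
  then (¬a ∨ k ∨ u) forces u = True.
  then (c ∨ g ∨ k ∨ ¬r) forces g = True.
Set h = True.
  then (¬h ∨ k ∨ ¬m ∨ ¬r) forces m = False.
All clauses satisfied.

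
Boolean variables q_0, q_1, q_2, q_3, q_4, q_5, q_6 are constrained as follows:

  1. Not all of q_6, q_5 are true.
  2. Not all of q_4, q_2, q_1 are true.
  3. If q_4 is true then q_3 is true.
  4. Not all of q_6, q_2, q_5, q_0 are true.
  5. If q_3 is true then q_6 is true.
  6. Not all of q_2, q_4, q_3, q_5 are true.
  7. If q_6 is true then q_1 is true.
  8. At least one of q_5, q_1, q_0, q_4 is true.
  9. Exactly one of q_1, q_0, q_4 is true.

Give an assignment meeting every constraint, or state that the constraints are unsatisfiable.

q_0=F, q_1=T, q_2=F, q_3=F, q_4=F, q_5=F, q_6=T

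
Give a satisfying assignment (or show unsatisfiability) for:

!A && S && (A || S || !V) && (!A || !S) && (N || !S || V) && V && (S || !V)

N: False, V: True, S: True, A: False

Unit clause (!A) forces A = False.
Unit clause (S) forces S = True.
Unit clause (V) forces V = True.
Set N = False.
Check each clause:
  (!A): !A holds.
  (S): S holds.
  (A || S || !V): S holds.
  (!A || !S): !A holds.
  (N || !S || V): V holds.
  (V): V holds.
  (S || !V): S holds.
All clauses satisfied.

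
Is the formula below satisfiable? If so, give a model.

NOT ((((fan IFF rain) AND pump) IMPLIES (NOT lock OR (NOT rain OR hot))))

lock = True; pump = True; hot = False; rain = True; fan = True

  NOT ((((fan IFF rain) AND pump) IMPLIES (NOT lock OR (NOT rain OR hot)))) = True
    ((fan IFF rain) AND pump) IMPLIES (NOT lock OR (NOT rain OR hot)) = False
      (fan IFF rain) AND pump = True
        fan IFF rain = True
      NOT lock OR (NOT rain OR hot) = False
        NOT lock = False
        NOT rain OR hot = False
          NOT rain = False
The formula evaluates to True.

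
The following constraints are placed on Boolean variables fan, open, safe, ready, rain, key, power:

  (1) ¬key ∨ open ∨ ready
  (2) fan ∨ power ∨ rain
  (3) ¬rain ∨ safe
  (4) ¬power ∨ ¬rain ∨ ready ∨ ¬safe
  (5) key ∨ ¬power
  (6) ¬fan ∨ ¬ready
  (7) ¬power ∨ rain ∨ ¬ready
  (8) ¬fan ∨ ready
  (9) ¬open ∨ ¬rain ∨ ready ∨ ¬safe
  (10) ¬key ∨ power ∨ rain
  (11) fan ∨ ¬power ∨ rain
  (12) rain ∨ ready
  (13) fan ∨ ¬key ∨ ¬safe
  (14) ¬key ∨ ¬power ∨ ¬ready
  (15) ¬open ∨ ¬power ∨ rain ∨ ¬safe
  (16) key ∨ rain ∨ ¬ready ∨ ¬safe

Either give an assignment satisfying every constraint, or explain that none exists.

Try fan = True:
  (¬fan ∨ ¬ready) forces ready = False.
  clause (¬fan ∨ ready) is falsified — backtrack.
So fan = False.
Set open = False.
Set safe = True.
  then (fan ∨ ¬key ∨ ¬safe) forces key = False.
  then (key ∨ ¬power) forces power = False.
  then (fan ∨ power ∨ rain) forces rain = True.
Set ready = True.
All clauses satisfied.

fan = False, open = False, safe = True, ready = True, rain = True, key = False, power = False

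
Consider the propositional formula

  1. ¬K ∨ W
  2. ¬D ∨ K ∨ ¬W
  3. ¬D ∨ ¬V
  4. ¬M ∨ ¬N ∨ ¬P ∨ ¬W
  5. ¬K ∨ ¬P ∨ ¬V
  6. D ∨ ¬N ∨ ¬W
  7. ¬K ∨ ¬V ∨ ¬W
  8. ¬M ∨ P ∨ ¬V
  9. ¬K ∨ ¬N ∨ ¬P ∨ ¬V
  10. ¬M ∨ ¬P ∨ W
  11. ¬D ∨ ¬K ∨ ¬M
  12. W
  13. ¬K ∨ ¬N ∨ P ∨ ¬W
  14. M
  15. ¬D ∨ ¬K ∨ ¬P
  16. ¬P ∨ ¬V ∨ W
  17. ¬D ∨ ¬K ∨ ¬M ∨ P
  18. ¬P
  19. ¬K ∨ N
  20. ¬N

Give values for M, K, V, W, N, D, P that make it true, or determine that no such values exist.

Unit clause (W) forces W = True.
Unit clause (M) forces M = True.
Unit clause (¬P) forces P = False.
Unit clause (¬N) forces N = False.
In (¬M ∨ P ∨ ¬V) only ¬V is left, so V = False.
In (¬K ∨ N) only ¬K is left, so K = False.
In (¬D ∨ K ∨ ¬W) only ¬D is left, so D = False.
All clauses satisfied.

M = True, K = False, V = False, W = True, N = False, D = False, P = False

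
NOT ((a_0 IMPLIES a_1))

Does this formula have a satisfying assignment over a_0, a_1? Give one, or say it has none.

a_0 = True, a_1 = False

  NOT ((a_0 IMPLIES a_1)) = True
    a_0 IMPLIES a_1 = False
The formula evaluates to True.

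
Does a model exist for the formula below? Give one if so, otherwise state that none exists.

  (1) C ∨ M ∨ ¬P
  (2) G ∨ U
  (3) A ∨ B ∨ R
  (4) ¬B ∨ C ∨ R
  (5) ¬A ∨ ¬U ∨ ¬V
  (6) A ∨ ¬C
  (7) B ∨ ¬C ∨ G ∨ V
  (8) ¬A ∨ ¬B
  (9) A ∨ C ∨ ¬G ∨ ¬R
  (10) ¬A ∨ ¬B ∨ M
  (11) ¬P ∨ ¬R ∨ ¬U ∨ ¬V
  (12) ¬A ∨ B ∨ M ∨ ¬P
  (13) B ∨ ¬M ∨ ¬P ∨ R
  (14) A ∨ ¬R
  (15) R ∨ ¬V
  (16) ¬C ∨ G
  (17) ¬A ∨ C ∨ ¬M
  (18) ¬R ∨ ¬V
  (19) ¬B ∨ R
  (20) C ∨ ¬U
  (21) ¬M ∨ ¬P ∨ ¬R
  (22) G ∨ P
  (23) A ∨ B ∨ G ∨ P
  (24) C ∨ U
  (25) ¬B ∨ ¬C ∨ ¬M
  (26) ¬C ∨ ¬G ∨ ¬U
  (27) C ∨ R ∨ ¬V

Set M = False.
Try V = True:
  (R ∨ ¬V) forces R = True.
  clause (¬R ∨ ¬V) is falsified — backtrack.
So V = False.
Set B = False.
Set P = False.
  then (G ∨ P) forces G = True.
Set C = True.
  then (A ∨ ¬C) forces A = True.
  then (¬C ∨ ¬G ∨ ¬U) forces U = False.
Set R = False.
All clauses satisfied.

M = False, V = False, B = False, P = False, C = True, A = True, G = True, R = False, U = False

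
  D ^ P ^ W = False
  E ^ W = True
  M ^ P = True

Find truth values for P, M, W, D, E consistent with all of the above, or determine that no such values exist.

P=T, M=F, W=T, D=F, E=F

D ^ P ^ W = F ^ T ^ T = False ✓
E ^ W = F ^ T = True ✓
M ^ P = F ^ T = True ✓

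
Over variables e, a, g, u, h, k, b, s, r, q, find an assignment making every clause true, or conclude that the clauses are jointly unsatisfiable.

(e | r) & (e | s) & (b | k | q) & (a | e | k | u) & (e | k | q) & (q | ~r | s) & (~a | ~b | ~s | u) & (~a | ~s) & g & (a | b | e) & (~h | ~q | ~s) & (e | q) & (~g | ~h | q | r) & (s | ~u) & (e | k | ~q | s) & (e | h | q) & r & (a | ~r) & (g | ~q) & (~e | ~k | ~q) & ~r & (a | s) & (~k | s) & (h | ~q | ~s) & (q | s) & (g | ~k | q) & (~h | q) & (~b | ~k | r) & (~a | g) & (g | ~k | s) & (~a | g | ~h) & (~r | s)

No satisfying assignment exists.

Case r = True:
  Clause (~r) is falsified — contradiction.
Case r = False:
  Clause (r) is falsified — contradiction.
Both cases fail, so the formula is unsatisfiable.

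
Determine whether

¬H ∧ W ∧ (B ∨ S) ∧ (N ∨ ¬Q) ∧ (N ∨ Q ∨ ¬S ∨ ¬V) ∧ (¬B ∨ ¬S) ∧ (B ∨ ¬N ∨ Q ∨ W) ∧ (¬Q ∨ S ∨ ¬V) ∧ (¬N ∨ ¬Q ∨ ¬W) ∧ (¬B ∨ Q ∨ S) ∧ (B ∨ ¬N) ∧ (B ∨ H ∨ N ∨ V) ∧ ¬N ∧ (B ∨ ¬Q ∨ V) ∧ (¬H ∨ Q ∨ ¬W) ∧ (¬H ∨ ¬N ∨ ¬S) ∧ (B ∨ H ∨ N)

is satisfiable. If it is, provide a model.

Unsatisfiable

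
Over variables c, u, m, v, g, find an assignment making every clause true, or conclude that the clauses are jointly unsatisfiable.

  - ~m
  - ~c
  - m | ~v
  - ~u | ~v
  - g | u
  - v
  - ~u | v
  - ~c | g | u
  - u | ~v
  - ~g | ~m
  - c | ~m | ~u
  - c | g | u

No satisfying assignment exists.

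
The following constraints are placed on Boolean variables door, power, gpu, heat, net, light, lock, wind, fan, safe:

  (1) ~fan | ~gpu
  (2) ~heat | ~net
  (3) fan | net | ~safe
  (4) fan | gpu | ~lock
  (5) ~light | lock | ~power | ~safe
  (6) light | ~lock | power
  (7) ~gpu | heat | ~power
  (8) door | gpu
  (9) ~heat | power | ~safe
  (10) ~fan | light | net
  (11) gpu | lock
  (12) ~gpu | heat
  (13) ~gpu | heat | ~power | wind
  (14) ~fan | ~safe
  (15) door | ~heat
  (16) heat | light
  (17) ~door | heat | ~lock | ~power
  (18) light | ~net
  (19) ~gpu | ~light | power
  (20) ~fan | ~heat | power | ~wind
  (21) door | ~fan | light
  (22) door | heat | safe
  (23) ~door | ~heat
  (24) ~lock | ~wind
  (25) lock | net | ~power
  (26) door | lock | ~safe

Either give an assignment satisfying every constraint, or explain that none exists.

door=T, power=F, gpu=F, heat=F, net=F, light=T, lock=T, wind=F, fan=T, safe=F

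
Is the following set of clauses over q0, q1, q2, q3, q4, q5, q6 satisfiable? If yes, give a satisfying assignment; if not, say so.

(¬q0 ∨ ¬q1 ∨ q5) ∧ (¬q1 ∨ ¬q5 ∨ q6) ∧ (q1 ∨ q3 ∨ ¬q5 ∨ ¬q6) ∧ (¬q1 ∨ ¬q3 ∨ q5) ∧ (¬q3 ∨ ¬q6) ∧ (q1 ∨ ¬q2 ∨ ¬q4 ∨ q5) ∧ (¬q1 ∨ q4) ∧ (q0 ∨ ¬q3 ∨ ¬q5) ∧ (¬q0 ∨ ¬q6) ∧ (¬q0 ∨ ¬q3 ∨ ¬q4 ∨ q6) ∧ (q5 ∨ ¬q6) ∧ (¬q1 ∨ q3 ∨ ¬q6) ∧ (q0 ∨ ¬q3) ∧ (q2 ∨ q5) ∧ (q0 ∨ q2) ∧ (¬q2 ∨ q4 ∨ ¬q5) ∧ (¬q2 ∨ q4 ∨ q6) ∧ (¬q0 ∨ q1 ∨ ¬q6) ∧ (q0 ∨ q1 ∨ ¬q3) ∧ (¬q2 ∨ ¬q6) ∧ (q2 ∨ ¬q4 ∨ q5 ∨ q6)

Set q0 = True.
  then (¬q0 ∨ ¬q6) forces q6 = False.
Set q1 = False.
Set q2 = False.
  then (q2 ∨ q5) forces q5 = True.
Set q3 = False.
Set q4 = True.
All clauses satisfied.

q0 = True; q1 = False; q2 = False; q3 = False; q4 = True; q5 = True; q6 = False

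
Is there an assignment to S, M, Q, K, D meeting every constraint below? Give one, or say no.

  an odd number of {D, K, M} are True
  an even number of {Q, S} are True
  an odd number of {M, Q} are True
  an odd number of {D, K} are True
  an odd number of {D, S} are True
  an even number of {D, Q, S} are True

S=T, M=F, Q=T, K=T, D=F

{D, K, M}: 1 true → odd ✓
{Q, S}: 2 true → even ✓
{M, Q}: 1 true → odd ✓
{D, K}: 1 true → odd ✓
{D, S}: 1 true → odd ✓
{D, Q, S}: 2 true → even ✓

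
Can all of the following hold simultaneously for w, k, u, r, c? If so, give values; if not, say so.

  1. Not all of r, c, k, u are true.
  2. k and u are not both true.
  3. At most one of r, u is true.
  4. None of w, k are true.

w = False, k = False, u = False, r = False, c = False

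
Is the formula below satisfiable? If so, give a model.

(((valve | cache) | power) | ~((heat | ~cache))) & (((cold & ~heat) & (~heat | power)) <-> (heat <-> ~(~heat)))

cold = True, power = True, cache = True, valve = False, heat = False

  ((valve | cache) | power) | ~((heat | ~cache)) = True
    (valve | cache) | power = True
      valve | cache = True
    ~((heat | ~cache)) = True
      heat | ~cache = False
        ~cache = False
  ((cold & ~heat) & (~heat | power)) <-> (heat <-> ~(~heat)) = True
    (cold & ~heat) & (~heat | power) = True
      cold & ~heat = True
        ~heat = True
      ~heat | power = True
        ~heat = True
    heat <-> ~(~heat) = True
      ~(~heat) = False
        ~heat = True
Both conjuncts True, so the formula holds.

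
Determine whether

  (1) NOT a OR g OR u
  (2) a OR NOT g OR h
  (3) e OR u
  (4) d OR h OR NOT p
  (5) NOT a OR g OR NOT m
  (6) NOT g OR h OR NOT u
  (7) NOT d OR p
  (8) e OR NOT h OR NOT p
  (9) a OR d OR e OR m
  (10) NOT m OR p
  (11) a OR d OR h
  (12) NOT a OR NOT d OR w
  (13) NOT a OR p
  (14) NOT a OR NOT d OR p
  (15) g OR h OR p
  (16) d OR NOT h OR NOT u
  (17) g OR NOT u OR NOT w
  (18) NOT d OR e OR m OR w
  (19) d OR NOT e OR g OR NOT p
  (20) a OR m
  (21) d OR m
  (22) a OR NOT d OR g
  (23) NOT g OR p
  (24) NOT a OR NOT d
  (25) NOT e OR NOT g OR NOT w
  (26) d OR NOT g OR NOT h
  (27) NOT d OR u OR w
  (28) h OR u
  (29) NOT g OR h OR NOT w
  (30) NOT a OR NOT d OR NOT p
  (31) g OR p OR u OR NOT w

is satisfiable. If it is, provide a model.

Set g = True.
  then (NOT g OR p) forces p = True.
Try d = False:
  (d OR h OR NOT p) forces h = True.
  clause (d OR NOT g OR NOT h) is falsified — backtrack.
So d = True.
  then (NOT a OR NOT d) forces a = False.
  then (a OR NOT g OR h) forces h = True.
  then (e OR NOT h OR NOT p) forces e = True.
  then (a OR m) forces m = True.
  then (NOT e OR NOT g OR NOT w) forces w = False.
  then (NOT d OR u OR w) forces u = True.
All clauses satisfied.

g = True, d = True, w = False, p = True, a = False, m = True, e = True, u = True, h = True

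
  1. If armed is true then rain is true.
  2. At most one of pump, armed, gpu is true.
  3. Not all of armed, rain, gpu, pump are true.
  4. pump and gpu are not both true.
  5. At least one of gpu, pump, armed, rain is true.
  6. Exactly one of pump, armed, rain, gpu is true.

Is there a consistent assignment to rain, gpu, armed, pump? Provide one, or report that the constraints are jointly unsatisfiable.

rain = False, gpu = True, armed = False, pump = False

  (1) armed=F ⇒ rain: vacuous ✓
  (2) {pump, armed, gpu}: 1 true — at most one ✓
  (3) {armed, rain, gpu, pump}: 1/4 true — not all ✓
  (4) pump=F, gpu=T — not both ✓
  (5) {gpu, pump, armed, rain}: 1 true — at least one ✓
  (6) {pump, armed, rain, gpu}: 1 true — exactly one ✓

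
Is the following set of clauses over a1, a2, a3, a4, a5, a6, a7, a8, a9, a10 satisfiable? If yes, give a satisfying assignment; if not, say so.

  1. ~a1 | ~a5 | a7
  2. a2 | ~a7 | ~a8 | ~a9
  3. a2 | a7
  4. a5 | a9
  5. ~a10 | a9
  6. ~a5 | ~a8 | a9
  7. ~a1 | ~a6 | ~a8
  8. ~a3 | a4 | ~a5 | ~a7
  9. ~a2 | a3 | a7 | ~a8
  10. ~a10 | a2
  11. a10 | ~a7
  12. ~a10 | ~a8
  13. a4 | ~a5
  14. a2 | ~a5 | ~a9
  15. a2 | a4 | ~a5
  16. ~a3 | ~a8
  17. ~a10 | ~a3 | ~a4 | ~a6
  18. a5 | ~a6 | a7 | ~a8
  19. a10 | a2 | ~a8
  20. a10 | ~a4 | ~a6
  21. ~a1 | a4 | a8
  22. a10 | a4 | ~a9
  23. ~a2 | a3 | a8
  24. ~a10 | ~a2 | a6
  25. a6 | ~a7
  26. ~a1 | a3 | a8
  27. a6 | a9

a1 = False, a2 = True, a3 = True, a4 = True, a5 = True, a6 = False, a7 = False, a8 = False, a9 = True, a10 = False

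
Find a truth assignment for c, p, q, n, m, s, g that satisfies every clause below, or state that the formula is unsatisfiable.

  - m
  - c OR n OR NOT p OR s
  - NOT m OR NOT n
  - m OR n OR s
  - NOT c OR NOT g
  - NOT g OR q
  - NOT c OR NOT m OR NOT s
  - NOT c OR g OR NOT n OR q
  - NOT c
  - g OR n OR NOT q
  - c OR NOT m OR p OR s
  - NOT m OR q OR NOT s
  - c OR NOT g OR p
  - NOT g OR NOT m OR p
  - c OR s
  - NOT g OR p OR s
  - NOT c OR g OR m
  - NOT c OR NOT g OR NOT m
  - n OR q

c = False, p = True, q = True, n = False, m = True, s = True, g = True

Unit clause (m) forces m = True.
In (NOT m OR NOT n) only NOT n is left, so n = False.
Unit clause (NOT c) forces c = False.
In (c OR s) only s is left, so s = True.
In (n OR q) only q is left, so q = True.
In (g OR n OR NOT q) only g is left, so g = True.
In (c OR NOT g OR p) only p is left, so p = True.
All clauses satisfied.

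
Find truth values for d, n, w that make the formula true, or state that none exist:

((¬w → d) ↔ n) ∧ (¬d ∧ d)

The formula is unsatisfiable.

Case d = True: the conjunct ¬d is False.
Case d = False: the conjunct d is False.
Both cases fail — unsatisfiable.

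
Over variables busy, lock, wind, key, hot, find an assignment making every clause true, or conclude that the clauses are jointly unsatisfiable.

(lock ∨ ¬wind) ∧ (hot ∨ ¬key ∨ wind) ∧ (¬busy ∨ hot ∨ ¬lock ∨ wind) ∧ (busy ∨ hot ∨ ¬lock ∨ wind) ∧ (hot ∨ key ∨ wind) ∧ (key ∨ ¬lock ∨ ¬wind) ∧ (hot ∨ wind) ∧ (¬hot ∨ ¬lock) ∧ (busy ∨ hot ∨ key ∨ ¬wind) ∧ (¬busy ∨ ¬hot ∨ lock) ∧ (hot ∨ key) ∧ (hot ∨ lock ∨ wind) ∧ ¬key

Unit clause (¬key) forces key = False.
In (hot ∨ key) only hot is left, so hot = True.
In (¬hot ∨ ¬lock) only ¬lock is left, so lock = False.
In (¬busy ∨ ¬hot ∨ lock) only ¬busy is left, so busy = False.
In (lock ∨ ¬wind) only ¬wind is left, so wind = False.
All clauses satisfied.

busy: False, lock: False, wind: False, key: False, hot: True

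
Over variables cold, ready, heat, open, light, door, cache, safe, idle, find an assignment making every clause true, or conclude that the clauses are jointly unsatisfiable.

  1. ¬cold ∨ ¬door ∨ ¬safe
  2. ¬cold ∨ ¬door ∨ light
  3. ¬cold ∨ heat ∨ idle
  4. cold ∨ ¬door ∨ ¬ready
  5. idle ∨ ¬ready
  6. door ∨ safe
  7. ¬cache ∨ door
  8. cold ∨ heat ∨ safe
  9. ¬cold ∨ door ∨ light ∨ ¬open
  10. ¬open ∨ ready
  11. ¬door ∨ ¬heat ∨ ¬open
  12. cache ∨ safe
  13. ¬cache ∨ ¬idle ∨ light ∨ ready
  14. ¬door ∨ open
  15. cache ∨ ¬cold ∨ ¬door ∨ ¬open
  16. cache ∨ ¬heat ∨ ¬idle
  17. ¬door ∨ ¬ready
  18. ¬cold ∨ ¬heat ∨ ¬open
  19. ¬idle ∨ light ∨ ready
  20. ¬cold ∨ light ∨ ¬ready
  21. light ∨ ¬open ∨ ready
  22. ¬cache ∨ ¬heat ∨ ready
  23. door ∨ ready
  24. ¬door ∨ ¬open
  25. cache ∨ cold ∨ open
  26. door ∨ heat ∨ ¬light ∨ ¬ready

Set cold = False.
Try ready = False:
  (¬open ∨ ready) forces open = False.
  (¬door ∨ open) forces door = False.
  clause (door ∨ ready) is falsified — backtrack.
So ready = True.
  then (cold ∨ ¬door ∨ ¬ready) forces door = False.
  then (idle ∨ ¬ready) forces idle = True.
  then (door ∨ safe) forces safe = True.
  then (¬cache ∨ door) forces cache = False.
  then (cache ∨ ¬heat ∨ ¬idle) forces heat = False.
  then (cache ∨ cold ∨ open) forces open = True.
  then (door ∨ heat ∨ ¬light ∨ ¬ready) forces light = False.
All clauses satisfied.

cold: False, ready: True, heat: False, open: True, light: False, door: False, cache: False, safe: True, idle: True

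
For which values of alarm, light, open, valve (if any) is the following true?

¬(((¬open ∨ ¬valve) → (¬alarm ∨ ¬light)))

alarm = True, light = True, open = False, valve = False

  ¬(((¬open ∨ ¬valve) → (¬alarm ∨ ¬light))) = True
    (¬open ∨ ¬valve) → (¬alarm ∨ ¬light) = False
      ¬open ∨ ¬valve = True
        ¬open = True
        ¬valve = True
      ¬alarm ∨ ¬light = False
        ¬alarm = False
        ¬light = False
The formula evaluates to True.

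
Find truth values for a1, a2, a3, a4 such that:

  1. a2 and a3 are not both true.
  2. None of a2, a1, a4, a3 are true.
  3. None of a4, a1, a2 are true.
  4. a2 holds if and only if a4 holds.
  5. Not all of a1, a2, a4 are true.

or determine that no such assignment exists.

a1: False, a2: False, a3: False, a4: False

  (1) a2=F, a3=F — not both ✓
  (2) {a2, a1, a4, a3}: 0 true — none ✓
  (3) {a4, a1, a2}: 0 true — none ✓
  (4) a2=F, a4=F — same ✓
  (5) {a1, a2, a4}: 0/3 true — not all ✓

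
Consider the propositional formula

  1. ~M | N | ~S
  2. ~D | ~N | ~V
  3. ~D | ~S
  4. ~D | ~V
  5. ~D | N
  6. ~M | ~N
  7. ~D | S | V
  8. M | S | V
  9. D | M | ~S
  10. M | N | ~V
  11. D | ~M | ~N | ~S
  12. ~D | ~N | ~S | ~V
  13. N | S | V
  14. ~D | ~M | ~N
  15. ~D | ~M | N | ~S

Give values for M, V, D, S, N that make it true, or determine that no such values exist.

Set M = True.
  then (~M | ~N) forces N = False.
  then (~M | N | ~S) forces S = False.
  then (~D | N) forces D = False.
  then (N | S | V) forces V = True.
All clauses satisfied.

M = True; V = True; D = False; S = False; N = False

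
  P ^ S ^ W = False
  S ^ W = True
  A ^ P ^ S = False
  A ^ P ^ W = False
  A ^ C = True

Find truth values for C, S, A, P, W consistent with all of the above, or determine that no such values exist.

Adding constraints 2, 3, 4 mod 2: every variable appears an even number of times on the left, so the left side is 0.
But the right sides sum to 1 (mod 2). 0 ≠ 1 — the system is inconsistent.

UNSATISFIABLE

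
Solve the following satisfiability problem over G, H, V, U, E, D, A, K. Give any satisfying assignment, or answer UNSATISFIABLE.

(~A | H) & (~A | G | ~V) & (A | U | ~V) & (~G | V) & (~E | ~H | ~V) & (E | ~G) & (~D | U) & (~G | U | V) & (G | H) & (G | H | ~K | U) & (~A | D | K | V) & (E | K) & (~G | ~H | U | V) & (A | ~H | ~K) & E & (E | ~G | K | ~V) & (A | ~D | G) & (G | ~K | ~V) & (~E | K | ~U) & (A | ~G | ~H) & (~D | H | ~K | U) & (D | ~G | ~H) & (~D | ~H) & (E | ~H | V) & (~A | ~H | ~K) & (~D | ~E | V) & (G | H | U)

Unit clause (E) forces E = True.
Set G = True.
  then (~G | V) forces V = True.
  then (~E | ~H | ~V) forces H = False.
  then (~A | H) forces A = False.
  then (A | U | ~V) forces U = True.
  then (~E | K | ~U) forces K = True.
Set D = False.
All clauses satisfied.

G: True, H: False, V: True, U: True, E: True, D: False, A: False, K: True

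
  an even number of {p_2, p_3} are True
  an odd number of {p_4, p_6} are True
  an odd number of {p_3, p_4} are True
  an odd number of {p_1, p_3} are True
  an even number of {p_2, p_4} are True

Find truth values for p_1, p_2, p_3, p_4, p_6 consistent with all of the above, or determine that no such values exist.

UNSATISFIABLE

Adding constraints 1, 3, 5 mod 2: every variable appears an even number of times on the left, so the left side is 0.
But the right sides sum to 1 (mod 2). 0 ≠ 1 — the system is inconsistent.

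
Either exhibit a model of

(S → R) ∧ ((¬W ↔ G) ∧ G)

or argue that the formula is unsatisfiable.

G: True; R: False; S: False; W: False

  S → R = True
  (¬W ↔ G) ∧ G = True
    ¬W ↔ G = True
      ¬W = True
Both conjuncts True, so the formula holds.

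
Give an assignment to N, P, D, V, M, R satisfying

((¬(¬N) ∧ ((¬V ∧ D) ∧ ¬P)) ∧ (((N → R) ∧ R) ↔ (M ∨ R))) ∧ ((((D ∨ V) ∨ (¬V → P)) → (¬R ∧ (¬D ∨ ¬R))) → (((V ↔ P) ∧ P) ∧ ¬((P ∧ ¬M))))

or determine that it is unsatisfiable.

N=T; P=F; D=T; V=F; M=T; R=T

  (¬(¬N) ∧ ((¬V ∧ D) ∧ ¬P)) ∧ (((N → R) ∧ R) ↔ (M ∨ R)) = True
    ¬(¬N) ∧ ((¬V ∧ D) ∧ ¬P) = True
      ¬(¬N) = True
        ¬N = False
      (¬V ∧ D) ∧ ¬P = True
        ¬V ∧ D = True
          ¬V = True
        ¬P = True
    ((N → R) ∧ R) ↔ (M ∨ R) = True
      (N → R) ∧ R = True
        N → R = True
      M ∨ R = True
  (((D ∨ V) ∨ (¬V → P)) → (¬R ∧ (¬D ∨ ¬R))) → (((V ↔ P) ∧ P) ∧ ¬((P ∧ ¬M))) = True
    ((D ∨ V) ∨ (¬V → P)) → (¬R ∧ (¬D ∨ ¬R)) = False
      (D ∨ V) ∨ (¬V → P) = True
        D ∨ V = True
        ¬V → P = False
          ¬V = True
      ¬R ∧ (¬D ∨ ¬R) = False
        ¬R = False
        ¬D ∨ ¬R = False
          ¬D = False
          ¬R = False
    ((V ↔ P) ∧ P) ∧ ¬((P ∧ ¬M)) = False
      (V ↔ P) ∧ P = False
        V ↔ P = True
      ¬((P ∧ ¬M)) = True
        P ∧ ¬M = False
          ¬M = False
Both conjuncts True, so the formula holds.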